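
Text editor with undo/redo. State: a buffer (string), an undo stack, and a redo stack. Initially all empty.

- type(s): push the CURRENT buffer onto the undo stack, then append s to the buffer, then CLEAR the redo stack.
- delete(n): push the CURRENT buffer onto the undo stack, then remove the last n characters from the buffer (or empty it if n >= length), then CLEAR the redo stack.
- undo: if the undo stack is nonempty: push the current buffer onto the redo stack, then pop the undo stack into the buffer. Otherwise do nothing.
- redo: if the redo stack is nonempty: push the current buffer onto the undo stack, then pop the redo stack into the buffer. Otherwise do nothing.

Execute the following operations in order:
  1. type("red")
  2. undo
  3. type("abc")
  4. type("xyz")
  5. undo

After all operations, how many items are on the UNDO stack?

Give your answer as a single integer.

Answer: 1

Derivation:
After op 1 (type): buf='red' undo_depth=1 redo_depth=0
After op 2 (undo): buf='(empty)' undo_depth=0 redo_depth=1
After op 3 (type): buf='abc' undo_depth=1 redo_depth=0
After op 4 (type): buf='abcxyz' undo_depth=2 redo_depth=0
After op 5 (undo): buf='abc' undo_depth=1 redo_depth=1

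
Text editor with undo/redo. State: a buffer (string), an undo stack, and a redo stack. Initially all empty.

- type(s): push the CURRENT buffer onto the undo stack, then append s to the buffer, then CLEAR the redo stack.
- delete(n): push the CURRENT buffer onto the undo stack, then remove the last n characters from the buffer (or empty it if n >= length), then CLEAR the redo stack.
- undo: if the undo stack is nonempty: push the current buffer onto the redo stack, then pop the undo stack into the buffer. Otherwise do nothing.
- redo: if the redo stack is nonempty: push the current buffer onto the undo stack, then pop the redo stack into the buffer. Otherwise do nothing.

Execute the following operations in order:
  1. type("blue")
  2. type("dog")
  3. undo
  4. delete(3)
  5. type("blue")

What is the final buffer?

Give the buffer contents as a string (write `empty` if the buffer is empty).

Answer: bblue

Derivation:
After op 1 (type): buf='blue' undo_depth=1 redo_depth=0
After op 2 (type): buf='bluedog' undo_depth=2 redo_depth=0
After op 3 (undo): buf='blue' undo_depth=1 redo_depth=1
After op 4 (delete): buf='b' undo_depth=2 redo_depth=0
After op 5 (type): buf='bblue' undo_depth=3 redo_depth=0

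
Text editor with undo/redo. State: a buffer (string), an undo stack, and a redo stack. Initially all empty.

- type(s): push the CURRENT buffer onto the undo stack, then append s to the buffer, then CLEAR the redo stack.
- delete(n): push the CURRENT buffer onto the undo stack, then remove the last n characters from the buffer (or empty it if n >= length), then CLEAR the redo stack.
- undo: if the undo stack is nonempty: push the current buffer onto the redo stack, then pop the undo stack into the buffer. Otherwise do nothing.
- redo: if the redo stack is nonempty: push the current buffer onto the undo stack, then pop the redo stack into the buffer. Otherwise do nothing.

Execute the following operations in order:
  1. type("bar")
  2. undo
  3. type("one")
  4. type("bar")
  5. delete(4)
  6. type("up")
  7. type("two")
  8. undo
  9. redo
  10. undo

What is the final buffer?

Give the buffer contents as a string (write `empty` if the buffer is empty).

Answer: onup

Derivation:
After op 1 (type): buf='bar' undo_depth=1 redo_depth=0
After op 2 (undo): buf='(empty)' undo_depth=0 redo_depth=1
After op 3 (type): buf='one' undo_depth=1 redo_depth=0
After op 4 (type): buf='onebar' undo_depth=2 redo_depth=0
After op 5 (delete): buf='on' undo_depth=3 redo_depth=0
After op 6 (type): buf='onup' undo_depth=4 redo_depth=0
After op 7 (type): buf='onuptwo' undo_depth=5 redo_depth=0
After op 8 (undo): buf='onup' undo_depth=4 redo_depth=1
After op 9 (redo): buf='onuptwo' undo_depth=5 redo_depth=0
After op 10 (undo): buf='onup' undo_depth=4 redo_depth=1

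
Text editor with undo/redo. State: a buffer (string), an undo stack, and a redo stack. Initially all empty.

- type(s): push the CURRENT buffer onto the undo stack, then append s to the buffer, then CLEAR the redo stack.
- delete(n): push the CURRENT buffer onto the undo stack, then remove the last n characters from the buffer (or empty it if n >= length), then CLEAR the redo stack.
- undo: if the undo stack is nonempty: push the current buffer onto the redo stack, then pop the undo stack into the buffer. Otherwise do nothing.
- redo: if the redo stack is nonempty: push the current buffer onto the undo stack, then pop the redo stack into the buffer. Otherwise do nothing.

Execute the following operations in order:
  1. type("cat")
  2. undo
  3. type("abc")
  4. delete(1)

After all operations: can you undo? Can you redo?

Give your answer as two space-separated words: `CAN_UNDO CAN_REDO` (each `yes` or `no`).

After op 1 (type): buf='cat' undo_depth=1 redo_depth=0
After op 2 (undo): buf='(empty)' undo_depth=0 redo_depth=1
After op 3 (type): buf='abc' undo_depth=1 redo_depth=0
After op 4 (delete): buf='ab' undo_depth=2 redo_depth=0

Answer: yes no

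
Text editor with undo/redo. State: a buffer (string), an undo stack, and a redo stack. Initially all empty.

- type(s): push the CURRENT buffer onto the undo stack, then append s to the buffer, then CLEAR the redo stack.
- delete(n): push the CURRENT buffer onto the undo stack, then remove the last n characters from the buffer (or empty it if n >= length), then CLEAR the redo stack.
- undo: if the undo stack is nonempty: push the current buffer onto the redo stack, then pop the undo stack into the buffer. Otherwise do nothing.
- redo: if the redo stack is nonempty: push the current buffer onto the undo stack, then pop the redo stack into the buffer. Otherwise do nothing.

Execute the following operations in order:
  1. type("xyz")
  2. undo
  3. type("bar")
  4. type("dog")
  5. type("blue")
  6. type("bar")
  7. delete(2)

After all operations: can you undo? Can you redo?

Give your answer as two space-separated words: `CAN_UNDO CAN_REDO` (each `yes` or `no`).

After op 1 (type): buf='xyz' undo_depth=1 redo_depth=0
After op 2 (undo): buf='(empty)' undo_depth=0 redo_depth=1
After op 3 (type): buf='bar' undo_depth=1 redo_depth=0
After op 4 (type): buf='bardog' undo_depth=2 redo_depth=0
After op 5 (type): buf='bardogblue' undo_depth=3 redo_depth=0
After op 6 (type): buf='bardogbluebar' undo_depth=4 redo_depth=0
After op 7 (delete): buf='bardogblueb' undo_depth=5 redo_depth=0

Answer: yes no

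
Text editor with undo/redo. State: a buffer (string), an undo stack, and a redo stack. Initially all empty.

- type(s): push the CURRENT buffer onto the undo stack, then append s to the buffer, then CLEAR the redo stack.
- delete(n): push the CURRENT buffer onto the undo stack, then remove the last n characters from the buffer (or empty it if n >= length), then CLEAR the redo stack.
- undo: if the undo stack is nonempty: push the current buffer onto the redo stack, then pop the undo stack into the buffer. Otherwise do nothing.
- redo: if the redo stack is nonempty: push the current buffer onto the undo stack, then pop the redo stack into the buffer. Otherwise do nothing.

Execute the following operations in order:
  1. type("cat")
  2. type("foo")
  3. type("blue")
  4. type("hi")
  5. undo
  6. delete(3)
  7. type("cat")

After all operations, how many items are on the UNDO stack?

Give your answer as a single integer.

Answer: 5

Derivation:
After op 1 (type): buf='cat' undo_depth=1 redo_depth=0
After op 2 (type): buf='catfoo' undo_depth=2 redo_depth=0
After op 3 (type): buf='catfooblue' undo_depth=3 redo_depth=0
After op 4 (type): buf='catfoobluehi' undo_depth=4 redo_depth=0
After op 5 (undo): buf='catfooblue' undo_depth=3 redo_depth=1
After op 6 (delete): buf='catfoob' undo_depth=4 redo_depth=0
After op 7 (type): buf='catfoobcat' undo_depth=5 redo_depth=0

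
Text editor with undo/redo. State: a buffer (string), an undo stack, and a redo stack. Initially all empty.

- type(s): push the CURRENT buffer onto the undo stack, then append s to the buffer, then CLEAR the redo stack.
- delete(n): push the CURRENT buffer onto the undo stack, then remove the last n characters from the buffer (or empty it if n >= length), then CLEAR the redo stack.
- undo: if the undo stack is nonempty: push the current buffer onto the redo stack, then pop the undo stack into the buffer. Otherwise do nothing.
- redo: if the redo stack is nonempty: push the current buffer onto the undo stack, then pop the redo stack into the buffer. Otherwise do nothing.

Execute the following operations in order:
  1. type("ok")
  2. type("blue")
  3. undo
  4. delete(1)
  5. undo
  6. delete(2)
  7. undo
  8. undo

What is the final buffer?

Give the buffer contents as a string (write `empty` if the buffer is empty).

Answer: empty

Derivation:
After op 1 (type): buf='ok' undo_depth=1 redo_depth=0
After op 2 (type): buf='okblue' undo_depth=2 redo_depth=0
After op 3 (undo): buf='ok' undo_depth=1 redo_depth=1
After op 4 (delete): buf='o' undo_depth=2 redo_depth=0
After op 5 (undo): buf='ok' undo_depth=1 redo_depth=1
After op 6 (delete): buf='(empty)' undo_depth=2 redo_depth=0
After op 7 (undo): buf='ok' undo_depth=1 redo_depth=1
After op 8 (undo): buf='(empty)' undo_depth=0 redo_depth=2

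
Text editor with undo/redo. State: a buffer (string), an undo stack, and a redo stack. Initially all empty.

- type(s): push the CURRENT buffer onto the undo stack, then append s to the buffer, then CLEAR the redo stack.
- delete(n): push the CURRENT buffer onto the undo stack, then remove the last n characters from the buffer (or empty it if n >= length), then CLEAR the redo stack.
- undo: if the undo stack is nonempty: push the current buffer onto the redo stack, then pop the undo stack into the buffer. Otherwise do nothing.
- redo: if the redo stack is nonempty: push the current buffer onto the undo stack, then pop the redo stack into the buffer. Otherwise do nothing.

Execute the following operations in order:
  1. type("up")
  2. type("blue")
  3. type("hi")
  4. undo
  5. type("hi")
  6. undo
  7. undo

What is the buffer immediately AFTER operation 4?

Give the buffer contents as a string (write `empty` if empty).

After op 1 (type): buf='up' undo_depth=1 redo_depth=0
After op 2 (type): buf='upblue' undo_depth=2 redo_depth=0
After op 3 (type): buf='upbluehi' undo_depth=3 redo_depth=0
After op 4 (undo): buf='upblue' undo_depth=2 redo_depth=1

Answer: upblue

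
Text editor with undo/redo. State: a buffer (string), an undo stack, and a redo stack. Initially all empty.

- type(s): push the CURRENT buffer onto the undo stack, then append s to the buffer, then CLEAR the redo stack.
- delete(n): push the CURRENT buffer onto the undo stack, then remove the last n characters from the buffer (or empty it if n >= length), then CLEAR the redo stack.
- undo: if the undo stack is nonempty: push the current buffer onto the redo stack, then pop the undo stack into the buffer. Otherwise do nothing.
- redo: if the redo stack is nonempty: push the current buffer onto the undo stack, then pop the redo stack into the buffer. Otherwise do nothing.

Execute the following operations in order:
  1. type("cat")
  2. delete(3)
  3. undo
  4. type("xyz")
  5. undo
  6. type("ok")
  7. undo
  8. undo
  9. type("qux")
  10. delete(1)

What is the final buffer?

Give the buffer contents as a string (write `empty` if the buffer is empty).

Answer: qu

Derivation:
After op 1 (type): buf='cat' undo_depth=1 redo_depth=0
After op 2 (delete): buf='(empty)' undo_depth=2 redo_depth=0
After op 3 (undo): buf='cat' undo_depth=1 redo_depth=1
After op 4 (type): buf='catxyz' undo_depth=2 redo_depth=0
After op 5 (undo): buf='cat' undo_depth=1 redo_depth=1
After op 6 (type): buf='catok' undo_depth=2 redo_depth=0
After op 7 (undo): buf='cat' undo_depth=1 redo_depth=1
After op 8 (undo): buf='(empty)' undo_depth=0 redo_depth=2
After op 9 (type): buf='qux' undo_depth=1 redo_depth=0
After op 10 (delete): buf='qu' undo_depth=2 redo_depth=0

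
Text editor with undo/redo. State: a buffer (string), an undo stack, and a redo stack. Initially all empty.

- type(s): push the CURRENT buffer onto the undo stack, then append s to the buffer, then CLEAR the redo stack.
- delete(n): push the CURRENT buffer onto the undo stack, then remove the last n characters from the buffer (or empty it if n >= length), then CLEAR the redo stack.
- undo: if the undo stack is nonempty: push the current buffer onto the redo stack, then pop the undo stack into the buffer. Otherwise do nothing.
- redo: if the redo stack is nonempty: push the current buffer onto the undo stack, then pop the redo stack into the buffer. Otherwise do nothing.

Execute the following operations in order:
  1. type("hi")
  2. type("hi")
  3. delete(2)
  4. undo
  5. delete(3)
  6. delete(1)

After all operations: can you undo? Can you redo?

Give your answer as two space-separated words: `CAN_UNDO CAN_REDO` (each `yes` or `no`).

Answer: yes no

Derivation:
After op 1 (type): buf='hi' undo_depth=1 redo_depth=0
After op 2 (type): buf='hihi' undo_depth=2 redo_depth=0
After op 3 (delete): buf='hi' undo_depth=3 redo_depth=0
After op 4 (undo): buf='hihi' undo_depth=2 redo_depth=1
After op 5 (delete): buf='h' undo_depth=3 redo_depth=0
After op 6 (delete): buf='(empty)' undo_depth=4 redo_depth=0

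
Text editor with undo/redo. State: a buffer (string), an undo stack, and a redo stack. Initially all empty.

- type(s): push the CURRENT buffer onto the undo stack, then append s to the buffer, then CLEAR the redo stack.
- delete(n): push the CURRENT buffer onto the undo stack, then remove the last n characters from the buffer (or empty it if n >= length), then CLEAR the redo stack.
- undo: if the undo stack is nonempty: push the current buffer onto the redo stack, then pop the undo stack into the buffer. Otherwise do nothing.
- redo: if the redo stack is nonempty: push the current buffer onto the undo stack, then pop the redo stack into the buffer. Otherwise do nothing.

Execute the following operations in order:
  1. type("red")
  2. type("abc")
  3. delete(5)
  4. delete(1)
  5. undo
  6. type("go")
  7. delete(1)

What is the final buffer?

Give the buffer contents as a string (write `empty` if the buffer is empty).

After op 1 (type): buf='red' undo_depth=1 redo_depth=0
After op 2 (type): buf='redabc' undo_depth=2 redo_depth=0
After op 3 (delete): buf='r' undo_depth=3 redo_depth=0
After op 4 (delete): buf='(empty)' undo_depth=4 redo_depth=0
After op 5 (undo): buf='r' undo_depth=3 redo_depth=1
After op 6 (type): buf='rgo' undo_depth=4 redo_depth=0
After op 7 (delete): buf='rg' undo_depth=5 redo_depth=0

Answer: rg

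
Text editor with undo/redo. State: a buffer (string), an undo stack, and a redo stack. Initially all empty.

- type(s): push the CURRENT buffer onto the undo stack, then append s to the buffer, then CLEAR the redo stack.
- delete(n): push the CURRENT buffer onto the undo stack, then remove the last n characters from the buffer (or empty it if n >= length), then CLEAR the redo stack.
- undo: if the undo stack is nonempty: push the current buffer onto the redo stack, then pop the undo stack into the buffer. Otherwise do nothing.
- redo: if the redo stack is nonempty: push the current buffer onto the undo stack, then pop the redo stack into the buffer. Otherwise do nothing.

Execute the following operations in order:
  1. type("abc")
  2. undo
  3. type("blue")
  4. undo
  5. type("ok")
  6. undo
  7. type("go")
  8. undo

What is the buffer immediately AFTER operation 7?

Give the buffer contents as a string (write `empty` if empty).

Answer: go

Derivation:
After op 1 (type): buf='abc' undo_depth=1 redo_depth=0
After op 2 (undo): buf='(empty)' undo_depth=0 redo_depth=1
After op 3 (type): buf='blue' undo_depth=1 redo_depth=0
After op 4 (undo): buf='(empty)' undo_depth=0 redo_depth=1
After op 5 (type): buf='ok' undo_depth=1 redo_depth=0
After op 6 (undo): buf='(empty)' undo_depth=0 redo_depth=1
After op 7 (type): buf='go' undo_depth=1 redo_depth=0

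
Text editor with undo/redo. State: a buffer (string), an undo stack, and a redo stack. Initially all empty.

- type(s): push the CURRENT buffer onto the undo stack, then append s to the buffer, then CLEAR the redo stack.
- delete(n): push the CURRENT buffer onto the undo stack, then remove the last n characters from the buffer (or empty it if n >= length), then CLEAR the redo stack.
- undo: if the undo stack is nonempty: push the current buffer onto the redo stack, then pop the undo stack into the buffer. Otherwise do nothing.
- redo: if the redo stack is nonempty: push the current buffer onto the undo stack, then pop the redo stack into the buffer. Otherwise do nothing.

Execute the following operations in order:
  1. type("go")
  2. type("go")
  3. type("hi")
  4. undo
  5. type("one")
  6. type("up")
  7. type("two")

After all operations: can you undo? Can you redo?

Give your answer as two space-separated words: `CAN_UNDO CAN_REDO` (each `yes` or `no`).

Answer: yes no

Derivation:
After op 1 (type): buf='go' undo_depth=1 redo_depth=0
After op 2 (type): buf='gogo' undo_depth=2 redo_depth=0
After op 3 (type): buf='gogohi' undo_depth=3 redo_depth=0
After op 4 (undo): buf='gogo' undo_depth=2 redo_depth=1
After op 5 (type): buf='gogoone' undo_depth=3 redo_depth=0
After op 6 (type): buf='gogooneup' undo_depth=4 redo_depth=0
After op 7 (type): buf='gogooneuptwo' undo_depth=5 redo_depth=0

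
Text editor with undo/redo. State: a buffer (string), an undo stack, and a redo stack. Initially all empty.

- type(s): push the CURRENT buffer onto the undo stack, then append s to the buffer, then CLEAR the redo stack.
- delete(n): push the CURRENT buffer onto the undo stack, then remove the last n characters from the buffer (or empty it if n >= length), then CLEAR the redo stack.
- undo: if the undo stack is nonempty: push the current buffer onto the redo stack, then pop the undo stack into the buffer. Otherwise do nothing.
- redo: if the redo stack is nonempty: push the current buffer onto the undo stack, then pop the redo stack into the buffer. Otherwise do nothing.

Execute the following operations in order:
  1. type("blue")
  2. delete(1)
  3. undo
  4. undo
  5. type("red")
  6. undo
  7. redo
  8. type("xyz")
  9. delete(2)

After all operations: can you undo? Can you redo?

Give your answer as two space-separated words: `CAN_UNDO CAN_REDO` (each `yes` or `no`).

After op 1 (type): buf='blue' undo_depth=1 redo_depth=0
After op 2 (delete): buf='blu' undo_depth=2 redo_depth=0
After op 3 (undo): buf='blue' undo_depth=1 redo_depth=1
After op 4 (undo): buf='(empty)' undo_depth=0 redo_depth=2
After op 5 (type): buf='red' undo_depth=1 redo_depth=0
After op 6 (undo): buf='(empty)' undo_depth=0 redo_depth=1
After op 7 (redo): buf='red' undo_depth=1 redo_depth=0
After op 8 (type): buf='redxyz' undo_depth=2 redo_depth=0
After op 9 (delete): buf='redx' undo_depth=3 redo_depth=0

Answer: yes no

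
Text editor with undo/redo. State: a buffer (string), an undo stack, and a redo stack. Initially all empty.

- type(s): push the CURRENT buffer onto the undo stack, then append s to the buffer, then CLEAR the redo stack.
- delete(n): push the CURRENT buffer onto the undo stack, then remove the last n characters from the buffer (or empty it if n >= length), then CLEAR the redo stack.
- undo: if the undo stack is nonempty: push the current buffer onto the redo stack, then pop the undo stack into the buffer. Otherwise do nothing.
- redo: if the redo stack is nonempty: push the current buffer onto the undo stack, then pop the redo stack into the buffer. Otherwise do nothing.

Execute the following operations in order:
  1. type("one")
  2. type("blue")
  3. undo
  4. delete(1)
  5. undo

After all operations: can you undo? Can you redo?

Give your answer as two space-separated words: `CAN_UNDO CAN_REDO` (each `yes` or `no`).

After op 1 (type): buf='one' undo_depth=1 redo_depth=0
After op 2 (type): buf='oneblue' undo_depth=2 redo_depth=0
After op 3 (undo): buf='one' undo_depth=1 redo_depth=1
After op 4 (delete): buf='on' undo_depth=2 redo_depth=0
After op 5 (undo): buf='one' undo_depth=1 redo_depth=1

Answer: yes yes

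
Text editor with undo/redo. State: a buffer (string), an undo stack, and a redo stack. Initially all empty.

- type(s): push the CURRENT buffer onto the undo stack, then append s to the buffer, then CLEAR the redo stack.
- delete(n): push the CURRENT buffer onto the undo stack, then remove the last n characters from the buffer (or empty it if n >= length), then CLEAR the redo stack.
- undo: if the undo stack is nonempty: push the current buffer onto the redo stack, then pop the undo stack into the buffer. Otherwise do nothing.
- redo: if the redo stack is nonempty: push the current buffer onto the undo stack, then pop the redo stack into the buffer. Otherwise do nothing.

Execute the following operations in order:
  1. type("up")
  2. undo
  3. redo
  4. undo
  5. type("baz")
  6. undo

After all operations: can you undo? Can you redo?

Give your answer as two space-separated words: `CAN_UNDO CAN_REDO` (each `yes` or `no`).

After op 1 (type): buf='up' undo_depth=1 redo_depth=0
After op 2 (undo): buf='(empty)' undo_depth=0 redo_depth=1
After op 3 (redo): buf='up' undo_depth=1 redo_depth=0
After op 4 (undo): buf='(empty)' undo_depth=0 redo_depth=1
After op 5 (type): buf='baz' undo_depth=1 redo_depth=0
After op 6 (undo): buf='(empty)' undo_depth=0 redo_depth=1

Answer: no yes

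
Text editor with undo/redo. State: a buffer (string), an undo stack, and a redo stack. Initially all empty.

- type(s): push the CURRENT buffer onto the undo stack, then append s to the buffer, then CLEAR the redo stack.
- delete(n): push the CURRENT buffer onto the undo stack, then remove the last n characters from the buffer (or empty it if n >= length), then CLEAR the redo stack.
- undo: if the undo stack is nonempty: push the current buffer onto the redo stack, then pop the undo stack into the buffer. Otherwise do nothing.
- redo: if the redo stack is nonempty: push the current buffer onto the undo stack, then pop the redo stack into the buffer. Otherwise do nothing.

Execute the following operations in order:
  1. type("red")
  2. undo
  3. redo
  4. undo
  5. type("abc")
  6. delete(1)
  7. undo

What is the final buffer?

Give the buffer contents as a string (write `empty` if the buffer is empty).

Answer: abc

Derivation:
After op 1 (type): buf='red' undo_depth=1 redo_depth=0
After op 2 (undo): buf='(empty)' undo_depth=0 redo_depth=1
After op 3 (redo): buf='red' undo_depth=1 redo_depth=0
After op 4 (undo): buf='(empty)' undo_depth=0 redo_depth=1
After op 5 (type): buf='abc' undo_depth=1 redo_depth=0
After op 6 (delete): buf='ab' undo_depth=2 redo_depth=0
After op 7 (undo): buf='abc' undo_depth=1 redo_depth=1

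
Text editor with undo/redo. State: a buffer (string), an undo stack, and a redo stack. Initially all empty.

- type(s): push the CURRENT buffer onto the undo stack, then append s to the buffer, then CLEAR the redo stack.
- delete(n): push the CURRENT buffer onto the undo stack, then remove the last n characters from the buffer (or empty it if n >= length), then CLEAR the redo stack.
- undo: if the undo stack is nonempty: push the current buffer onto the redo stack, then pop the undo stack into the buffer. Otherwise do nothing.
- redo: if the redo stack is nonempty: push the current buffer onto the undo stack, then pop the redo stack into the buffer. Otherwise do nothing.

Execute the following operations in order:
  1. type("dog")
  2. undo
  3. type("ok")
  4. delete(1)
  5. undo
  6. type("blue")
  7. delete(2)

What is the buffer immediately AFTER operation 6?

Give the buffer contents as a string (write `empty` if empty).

Answer: okblue

Derivation:
After op 1 (type): buf='dog' undo_depth=1 redo_depth=0
After op 2 (undo): buf='(empty)' undo_depth=0 redo_depth=1
After op 3 (type): buf='ok' undo_depth=1 redo_depth=0
After op 4 (delete): buf='o' undo_depth=2 redo_depth=0
After op 5 (undo): buf='ok' undo_depth=1 redo_depth=1
After op 6 (type): buf='okblue' undo_depth=2 redo_depth=0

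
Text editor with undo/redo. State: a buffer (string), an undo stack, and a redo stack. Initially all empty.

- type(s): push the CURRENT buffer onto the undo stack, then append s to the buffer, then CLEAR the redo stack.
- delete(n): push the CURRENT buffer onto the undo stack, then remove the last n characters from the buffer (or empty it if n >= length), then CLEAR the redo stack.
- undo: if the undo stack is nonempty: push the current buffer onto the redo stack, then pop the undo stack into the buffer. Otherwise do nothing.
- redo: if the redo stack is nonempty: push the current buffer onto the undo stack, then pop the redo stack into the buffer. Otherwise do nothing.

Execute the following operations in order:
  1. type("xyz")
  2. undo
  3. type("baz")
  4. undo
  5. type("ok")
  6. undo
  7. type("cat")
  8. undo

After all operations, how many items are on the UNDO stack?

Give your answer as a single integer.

Answer: 0

Derivation:
After op 1 (type): buf='xyz' undo_depth=1 redo_depth=0
After op 2 (undo): buf='(empty)' undo_depth=0 redo_depth=1
After op 3 (type): buf='baz' undo_depth=1 redo_depth=0
After op 4 (undo): buf='(empty)' undo_depth=0 redo_depth=1
After op 5 (type): buf='ok' undo_depth=1 redo_depth=0
After op 6 (undo): buf='(empty)' undo_depth=0 redo_depth=1
After op 7 (type): buf='cat' undo_depth=1 redo_depth=0
After op 8 (undo): buf='(empty)' undo_depth=0 redo_depth=1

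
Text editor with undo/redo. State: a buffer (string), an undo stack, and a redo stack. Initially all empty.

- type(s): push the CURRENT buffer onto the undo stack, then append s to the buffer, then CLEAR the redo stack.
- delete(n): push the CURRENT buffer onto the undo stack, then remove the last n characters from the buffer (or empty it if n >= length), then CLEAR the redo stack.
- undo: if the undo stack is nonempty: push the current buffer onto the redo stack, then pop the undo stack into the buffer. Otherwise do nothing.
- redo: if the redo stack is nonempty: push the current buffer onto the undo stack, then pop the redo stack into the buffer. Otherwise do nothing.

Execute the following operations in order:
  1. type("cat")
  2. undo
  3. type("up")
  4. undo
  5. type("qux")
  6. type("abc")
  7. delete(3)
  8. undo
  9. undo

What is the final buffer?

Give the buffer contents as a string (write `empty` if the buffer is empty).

After op 1 (type): buf='cat' undo_depth=1 redo_depth=0
After op 2 (undo): buf='(empty)' undo_depth=0 redo_depth=1
After op 3 (type): buf='up' undo_depth=1 redo_depth=0
After op 4 (undo): buf='(empty)' undo_depth=0 redo_depth=1
After op 5 (type): buf='qux' undo_depth=1 redo_depth=0
After op 6 (type): buf='quxabc' undo_depth=2 redo_depth=0
After op 7 (delete): buf='qux' undo_depth=3 redo_depth=0
After op 8 (undo): buf='quxabc' undo_depth=2 redo_depth=1
After op 9 (undo): buf='qux' undo_depth=1 redo_depth=2

Answer: qux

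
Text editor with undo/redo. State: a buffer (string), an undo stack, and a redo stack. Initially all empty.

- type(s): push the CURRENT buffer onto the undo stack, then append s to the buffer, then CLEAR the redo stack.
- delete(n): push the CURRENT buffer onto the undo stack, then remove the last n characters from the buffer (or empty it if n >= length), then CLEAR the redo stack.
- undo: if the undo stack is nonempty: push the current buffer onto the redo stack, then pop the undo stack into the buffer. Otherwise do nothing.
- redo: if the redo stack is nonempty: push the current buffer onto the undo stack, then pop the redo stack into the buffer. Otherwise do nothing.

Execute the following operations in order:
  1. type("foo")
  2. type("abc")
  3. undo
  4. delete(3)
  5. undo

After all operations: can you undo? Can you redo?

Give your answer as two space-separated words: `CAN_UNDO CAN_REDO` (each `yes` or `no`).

After op 1 (type): buf='foo' undo_depth=1 redo_depth=0
After op 2 (type): buf='fooabc' undo_depth=2 redo_depth=0
After op 3 (undo): buf='foo' undo_depth=1 redo_depth=1
After op 4 (delete): buf='(empty)' undo_depth=2 redo_depth=0
After op 5 (undo): buf='foo' undo_depth=1 redo_depth=1

Answer: yes yes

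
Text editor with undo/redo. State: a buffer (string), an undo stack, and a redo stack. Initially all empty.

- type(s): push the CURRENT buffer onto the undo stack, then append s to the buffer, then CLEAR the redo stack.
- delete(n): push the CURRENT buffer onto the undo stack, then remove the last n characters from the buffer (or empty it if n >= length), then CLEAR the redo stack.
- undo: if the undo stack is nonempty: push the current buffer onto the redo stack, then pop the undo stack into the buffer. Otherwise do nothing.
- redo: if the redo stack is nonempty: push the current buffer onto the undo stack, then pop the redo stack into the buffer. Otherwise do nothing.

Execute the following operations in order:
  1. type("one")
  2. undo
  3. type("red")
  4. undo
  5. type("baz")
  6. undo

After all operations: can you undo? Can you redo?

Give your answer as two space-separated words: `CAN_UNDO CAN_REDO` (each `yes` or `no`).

After op 1 (type): buf='one' undo_depth=1 redo_depth=0
After op 2 (undo): buf='(empty)' undo_depth=0 redo_depth=1
After op 3 (type): buf='red' undo_depth=1 redo_depth=0
After op 4 (undo): buf='(empty)' undo_depth=0 redo_depth=1
After op 5 (type): buf='baz' undo_depth=1 redo_depth=0
After op 6 (undo): buf='(empty)' undo_depth=0 redo_depth=1

Answer: no yes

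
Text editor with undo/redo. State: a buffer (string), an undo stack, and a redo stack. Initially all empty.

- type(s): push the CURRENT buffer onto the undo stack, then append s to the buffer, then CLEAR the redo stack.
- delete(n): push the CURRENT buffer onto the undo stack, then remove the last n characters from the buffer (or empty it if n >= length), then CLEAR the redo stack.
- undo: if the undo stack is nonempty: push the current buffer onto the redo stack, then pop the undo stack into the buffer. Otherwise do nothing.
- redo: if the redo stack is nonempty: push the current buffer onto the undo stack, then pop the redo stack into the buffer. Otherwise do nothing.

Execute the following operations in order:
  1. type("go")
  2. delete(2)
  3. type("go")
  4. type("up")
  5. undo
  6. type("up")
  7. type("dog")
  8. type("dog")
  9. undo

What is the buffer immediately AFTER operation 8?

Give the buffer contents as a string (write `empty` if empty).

Answer: goupdogdog

Derivation:
After op 1 (type): buf='go' undo_depth=1 redo_depth=0
After op 2 (delete): buf='(empty)' undo_depth=2 redo_depth=0
After op 3 (type): buf='go' undo_depth=3 redo_depth=0
After op 4 (type): buf='goup' undo_depth=4 redo_depth=0
After op 5 (undo): buf='go' undo_depth=3 redo_depth=1
After op 6 (type): buf='goup' undo_depth=4 redo_depth=0
After op 7 (type): buf='goupdog' undo_depth=5 redo_depth=0
After op 8 (type): buf='goupdogdog' undo_depth=6 redo_depth=0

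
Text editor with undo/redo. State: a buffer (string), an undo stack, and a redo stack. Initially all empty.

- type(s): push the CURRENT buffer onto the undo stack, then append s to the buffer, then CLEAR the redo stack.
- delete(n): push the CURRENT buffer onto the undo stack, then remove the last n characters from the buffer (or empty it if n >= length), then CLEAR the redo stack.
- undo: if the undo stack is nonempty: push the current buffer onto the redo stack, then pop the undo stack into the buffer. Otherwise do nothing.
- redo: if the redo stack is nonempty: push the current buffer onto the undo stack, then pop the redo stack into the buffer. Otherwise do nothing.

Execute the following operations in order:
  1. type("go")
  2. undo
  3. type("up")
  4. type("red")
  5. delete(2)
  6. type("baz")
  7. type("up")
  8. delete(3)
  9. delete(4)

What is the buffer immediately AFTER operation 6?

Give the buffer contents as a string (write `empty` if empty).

After op 1 (type): buf='go' undo_depth=1 redo_depth=0
After op 2 (undo): buf='(empty)' undo_depth=0 redo_depth=1
After op 3 (type): buf='up' undo_depth=1 redo_depth=0
After op 4 (type): buf='upred' undo_depth=2 redo_depth=0
After op 5 (delete): buf='upr' undo_depth=3 redo_depth=0
After op 6 (type): buf='uprbaz' undo_depth=4 redo_depth=0

Answer: uprbaz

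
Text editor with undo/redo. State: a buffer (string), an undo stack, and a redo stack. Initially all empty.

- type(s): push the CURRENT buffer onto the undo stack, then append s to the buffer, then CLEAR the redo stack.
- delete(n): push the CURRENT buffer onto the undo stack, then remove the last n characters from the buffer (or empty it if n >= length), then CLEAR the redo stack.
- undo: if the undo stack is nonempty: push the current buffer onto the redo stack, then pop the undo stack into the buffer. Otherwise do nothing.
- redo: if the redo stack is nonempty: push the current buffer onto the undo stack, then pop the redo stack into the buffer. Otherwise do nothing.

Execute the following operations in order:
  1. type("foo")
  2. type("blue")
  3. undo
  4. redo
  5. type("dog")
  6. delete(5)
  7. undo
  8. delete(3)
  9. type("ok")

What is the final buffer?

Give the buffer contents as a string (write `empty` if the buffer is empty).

After op 1 (type): buf='foo' undo_depth=1 redo_depth=0
After op 2 (type): buf='fooblue' undo_depth=2 redo_depth=0
After op 3 (undo): buf='foo' undo_depth=1 redo_depth=1
After op 4 (redo): buf='fooblue' undo_depth=2 redo_depth=0
After op 5 (type): buf='foobluedog' undo_depth=3 redo_depth=0
After op 6 (delete): buf='foobl' undo_depth=4 redo_depth=0
After op 7 (undo): buf='foobluedog' undo_depth=3 redo_depth=1
After op 8 (delete): buf='fooblue' undo_depth=4 redo_depth=0
After op 9 (type): buf='fooblueok' undo_depth=5 redo_depth=0

Answer: fooblueok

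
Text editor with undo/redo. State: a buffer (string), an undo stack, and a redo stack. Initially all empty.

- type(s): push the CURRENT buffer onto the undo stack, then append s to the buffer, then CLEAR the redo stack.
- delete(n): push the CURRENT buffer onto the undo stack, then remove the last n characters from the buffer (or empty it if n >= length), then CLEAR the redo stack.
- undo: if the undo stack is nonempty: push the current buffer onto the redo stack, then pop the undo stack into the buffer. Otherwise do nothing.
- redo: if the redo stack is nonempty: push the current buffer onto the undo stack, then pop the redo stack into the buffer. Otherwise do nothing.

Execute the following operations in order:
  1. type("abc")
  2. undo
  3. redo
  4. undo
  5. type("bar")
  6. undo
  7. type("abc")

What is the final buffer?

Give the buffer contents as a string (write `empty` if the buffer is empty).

Answer: abc

Derivation:
After op 1 (type): buf='abc' undo_depth=1 redo_depth=0
After op 2 (undo): buf='(empty)' undo_depth=0 redo_depth=1
After op 3 (redo): buf='abc' undo_depth=1 redo_depth=0
After op 4 (undo): buf='(empty)' undo_depth=0 redo_depth=1
After op 5 (type): buf='bar' undo_depth=1 redo_depth=0
After op 6 (undo): buf='(empty)' undo_depth=0 redo_depth=1
After op 7 (type): buf='abc' undo_depth=1 redo_depth=0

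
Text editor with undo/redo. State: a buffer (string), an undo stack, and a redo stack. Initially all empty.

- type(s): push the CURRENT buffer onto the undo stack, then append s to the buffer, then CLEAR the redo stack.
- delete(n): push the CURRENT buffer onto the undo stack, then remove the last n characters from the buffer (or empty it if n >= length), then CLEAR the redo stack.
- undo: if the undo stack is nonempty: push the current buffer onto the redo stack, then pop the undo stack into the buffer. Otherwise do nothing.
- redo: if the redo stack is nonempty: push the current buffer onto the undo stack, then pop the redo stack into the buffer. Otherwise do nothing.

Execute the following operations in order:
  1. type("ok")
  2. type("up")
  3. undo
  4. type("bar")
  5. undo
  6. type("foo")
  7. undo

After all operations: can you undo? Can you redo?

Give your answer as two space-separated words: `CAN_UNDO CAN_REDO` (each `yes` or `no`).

Answer: yes yes

Derivation:
After op 1 (type): buf='ok' undo_depth=1 redo_depth=0
After op 2 (type): buf='okup' undo_depth=2 redo_depth=0
After op 3 (undo): buf='ok' undo_depth=1 redo_depth=1
After op 4 (type): buf='okbar' undo_depth=2 redo_depth=0
After op 5 (undo): buf='ok' undo_depth=1 redo_depth=1
After op 6 (type): buf='okfoo' undo_depth=2 redo_depth=0
After op 7 (undo): buf='ok' undo_depth=1 redo_depth=1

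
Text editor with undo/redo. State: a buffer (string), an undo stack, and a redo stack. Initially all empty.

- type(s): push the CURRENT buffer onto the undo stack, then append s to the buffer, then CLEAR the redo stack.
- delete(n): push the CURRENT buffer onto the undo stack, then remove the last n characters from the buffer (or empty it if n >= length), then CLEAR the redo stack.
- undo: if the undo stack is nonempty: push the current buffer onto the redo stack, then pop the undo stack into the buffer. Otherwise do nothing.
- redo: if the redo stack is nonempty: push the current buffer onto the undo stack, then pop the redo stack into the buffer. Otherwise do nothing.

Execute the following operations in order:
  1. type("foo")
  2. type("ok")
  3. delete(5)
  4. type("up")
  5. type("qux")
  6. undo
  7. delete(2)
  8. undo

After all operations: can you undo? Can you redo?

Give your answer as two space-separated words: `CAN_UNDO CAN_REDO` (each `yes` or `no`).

Answer: yes yes

Derivation:
After op 1 (type): buf='foo' undo_depth=1 redo_depth=0
After op 2 (type): buf='foook' undo_depth=2 redo_depth=0
After op 3 (delete): buf='(empty)' undo_depth=3 redo_depth=0
After op 4 (type): buf='up' undo_depth=4 redo_depth=0
After op 5 (type): buf='upqux' undo_depth=5 redo_depth=0
After op 6 (undo): buf='up' undo_depth=4 redo_depth=1
After op 7 (delete): buf='(empty)' undo_depth=5 redo_depth=0
After op 8 (undo): buf='up' undo_depth=4 redo_depth=1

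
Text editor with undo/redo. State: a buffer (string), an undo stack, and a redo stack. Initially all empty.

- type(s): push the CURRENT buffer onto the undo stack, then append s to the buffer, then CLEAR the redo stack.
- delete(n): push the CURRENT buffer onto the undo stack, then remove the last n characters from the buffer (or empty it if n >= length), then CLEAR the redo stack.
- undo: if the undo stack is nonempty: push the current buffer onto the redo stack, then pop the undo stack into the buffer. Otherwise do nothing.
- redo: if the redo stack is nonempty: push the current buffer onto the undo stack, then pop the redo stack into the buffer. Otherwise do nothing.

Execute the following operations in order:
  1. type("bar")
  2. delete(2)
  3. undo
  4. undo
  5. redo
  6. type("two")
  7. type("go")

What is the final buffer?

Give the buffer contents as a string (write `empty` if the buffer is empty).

Answer: bartwogo

Derivation:
After op 1 (type): buf='bar' undo_depth=1 redo_depth=0
After op 2 (delete): buf='b' undo_depth=2 redo_depth=0
After op 3 (undo): buf='bar' undo_depth=1 redo_depth=1
After op 4 (undo): buf='(empty)' undo_depth=0 redo_depth=2
After op 5 (redo): buf='bar' undo_depth=1 redo_depth=1
After op 6 (type): buf='bartwo' undo_depth=2 redo_depth=0
After op 7 (type): buf='bartwogo' undo_depth=3 redo_depth=0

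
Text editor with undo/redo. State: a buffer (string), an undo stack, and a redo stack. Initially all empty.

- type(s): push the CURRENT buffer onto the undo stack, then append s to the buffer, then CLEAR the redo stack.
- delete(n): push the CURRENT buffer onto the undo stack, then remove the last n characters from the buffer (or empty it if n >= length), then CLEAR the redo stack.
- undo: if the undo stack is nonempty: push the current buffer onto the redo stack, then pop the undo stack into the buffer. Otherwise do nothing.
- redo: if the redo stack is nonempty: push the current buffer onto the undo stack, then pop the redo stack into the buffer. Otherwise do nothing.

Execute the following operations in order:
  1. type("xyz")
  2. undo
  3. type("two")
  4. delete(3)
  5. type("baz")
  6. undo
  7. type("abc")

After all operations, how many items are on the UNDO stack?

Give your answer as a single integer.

Answer: 3

Derivation:
After op 1 (type): buf='xyz' undo_depth=1 redo_depth=0
After op 2 (undo): buf='(empty)' undo_depth=0 redo_depth=1
After op 3 (type): buf='two' undo_depth=1 redo_depth=0
After op 4 (delete): buf='(empty)' undo_depth=2 redo_depth=0
After op 5 (type): buf='baz' undo_depth=3 redo_depth=0
After op 6 (undo): buf='(empty)' undo_depth=2 redo_depth=1
After op 7 (type): buf='abc' undo_depth=3 redo_depth=0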